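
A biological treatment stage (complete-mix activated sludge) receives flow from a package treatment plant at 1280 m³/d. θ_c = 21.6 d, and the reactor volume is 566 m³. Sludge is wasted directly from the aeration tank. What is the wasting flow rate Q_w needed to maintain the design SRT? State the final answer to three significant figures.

Wasting from the aeration tank: Q_w = V / θ_c = 566.0 / 21.6 = 26.20 m³/d.

Q_w ≈ 26.2 m³/d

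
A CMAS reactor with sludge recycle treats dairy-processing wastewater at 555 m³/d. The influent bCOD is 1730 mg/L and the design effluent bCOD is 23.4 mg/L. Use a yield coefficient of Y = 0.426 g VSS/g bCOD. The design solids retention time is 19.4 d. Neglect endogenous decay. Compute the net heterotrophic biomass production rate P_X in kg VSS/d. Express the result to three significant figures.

P_X ≈ 403 kg VSS/d

With endogenous decay neglected, the observed yield equals the true yield: Y_obs = Y = 0.426 g VSS/g bCOD.
Substrate removed = Q·(S₀ − S) = 555 m³/d × (1730 − 23.4) g/m³ = 9.47×10^5 g/d = 947.2 kg/d.
So the net sludge growth is P_X = 0.4260 × 947.2 = 403.5 kg VSS/d.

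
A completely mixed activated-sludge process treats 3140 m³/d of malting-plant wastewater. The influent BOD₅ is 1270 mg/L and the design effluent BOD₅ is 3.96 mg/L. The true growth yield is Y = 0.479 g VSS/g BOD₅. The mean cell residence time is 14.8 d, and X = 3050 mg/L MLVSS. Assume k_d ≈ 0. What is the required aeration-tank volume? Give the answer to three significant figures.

V ≈ 9240 m³

With k_d = 0 the design equation reduces to V = Y Q (S₀−S) θ_c / X = 0.479 × 3140 × (1270 − 3.96) × 14.8 / 3050 = 9240 m³.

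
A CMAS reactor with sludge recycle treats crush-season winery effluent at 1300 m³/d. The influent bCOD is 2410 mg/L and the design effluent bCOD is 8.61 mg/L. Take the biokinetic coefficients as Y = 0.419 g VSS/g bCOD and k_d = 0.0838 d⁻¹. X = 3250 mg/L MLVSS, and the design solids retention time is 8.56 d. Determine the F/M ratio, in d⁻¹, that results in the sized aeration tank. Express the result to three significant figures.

F/M ≈ 0.481 d⁻¹

From the SRT design equation V = Y Q (S₀−S) θ_c / [X (1 + k_d θ_c)] = 0.419 × 1300 × (2410 − 8.61) × 8.56 / [3250 × (1 + 0.0838 × 8.56)] = 1.12×10^7 / 5581 = 2006 m³.
F/M = applied load / biomass = Q·S₀/(V·X) = 1300 × 2410 / (2006 × 3250) = 0.4805 d⁻¹.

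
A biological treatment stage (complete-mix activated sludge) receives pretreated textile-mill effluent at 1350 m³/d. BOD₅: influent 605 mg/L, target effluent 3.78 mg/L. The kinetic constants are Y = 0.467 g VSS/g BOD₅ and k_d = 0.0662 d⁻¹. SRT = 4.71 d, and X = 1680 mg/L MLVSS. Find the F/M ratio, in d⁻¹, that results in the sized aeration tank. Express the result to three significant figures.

F/M ≈ 0.600 d⁻¹

Steady-state biomass mass balance: V·X·(1 + k_d·θ_c) = Y·Q·(S₀ − S)·θ_c, so V = 0.467 × 1350 × (605 − 3.78) × 4.71 / [1680 × (1 + 0.0662 × 4.71)] = 1.79×10^6 / 2204 = 810.1 m³.
Food-to-microorganism ratio F/M = Q S₀ / (V X) = 1350 × 605 / (810.1 × 1680) = 0.6001 d⁻¹.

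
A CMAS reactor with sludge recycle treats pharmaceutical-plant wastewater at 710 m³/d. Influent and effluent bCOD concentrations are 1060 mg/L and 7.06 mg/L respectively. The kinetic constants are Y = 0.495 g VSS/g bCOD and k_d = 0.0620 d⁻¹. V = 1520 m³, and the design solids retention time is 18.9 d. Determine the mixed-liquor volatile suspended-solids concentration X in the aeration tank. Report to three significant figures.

X ≈ 2120 mg/L

From V·X·(1 + k_d·θ_c) = Y·Q·(S₀ − S)·θ_c: X = 0.495 × 710 × (1060 − 7.06) × 18.9 / [1520 × (1 + 0.0620 × 18.9)] = 2119 mg/L.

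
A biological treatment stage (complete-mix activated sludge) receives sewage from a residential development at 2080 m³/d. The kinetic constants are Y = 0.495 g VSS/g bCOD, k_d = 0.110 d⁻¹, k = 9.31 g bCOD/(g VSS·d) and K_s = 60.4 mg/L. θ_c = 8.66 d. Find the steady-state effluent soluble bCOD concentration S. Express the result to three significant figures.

From the Monod/SRT balance for a CMAS, S = K_s·(1+k_d θ_c)/[θ_c·(Y k − k_d) − 1] = 60.4 × (1 + 0.110 × 8.66) / [8.66 × (0.495 × 9.31 − 0.110) − 1] = 117.9 / 37.96 = 3.107 mg/L.

S ≈ 3.11 mg/L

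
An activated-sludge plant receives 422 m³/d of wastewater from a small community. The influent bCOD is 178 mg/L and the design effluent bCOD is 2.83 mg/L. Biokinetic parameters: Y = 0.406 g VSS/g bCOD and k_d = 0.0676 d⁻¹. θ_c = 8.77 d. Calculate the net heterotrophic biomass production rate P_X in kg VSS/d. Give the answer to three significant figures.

The observed yield is Y_obs = Y/(1 + k_d·θ_c) = 0.406 / (1 + 0.0676 × 8.77) = 0.406 / 1.593 = 0.2549 g VSS per g bCOD removed.
ΔS = 178 − 2.83 = 175.2 mg/L, so the substrate removal rate is 422 × 175.2/1000 = 73.92 kg bCOD/d.
Biomass produced: P_X = Y_obs·Q·ΔS = 0.2549 × 73.92 ≈ 18.84 kg VSS/d.

P_X ≈ 18.8 kg VSS/d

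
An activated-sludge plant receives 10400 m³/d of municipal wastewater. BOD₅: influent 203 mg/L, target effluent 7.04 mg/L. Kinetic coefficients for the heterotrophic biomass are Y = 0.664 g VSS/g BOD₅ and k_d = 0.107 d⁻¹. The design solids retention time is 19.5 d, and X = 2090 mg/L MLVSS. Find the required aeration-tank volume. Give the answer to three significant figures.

Steady-state biomass mass balance: V·X·(1 + k_d·θ_c) = Y·Q·(S₀ − S)·θ_c, so V = 0.664 × 10400 × (203 − 7.04) × 19.5 / [2090 × (1 + 0.107 × 19.5)] = 2.64×10^7 / 6451 = 4091 m³.

V ≈ 4090 m³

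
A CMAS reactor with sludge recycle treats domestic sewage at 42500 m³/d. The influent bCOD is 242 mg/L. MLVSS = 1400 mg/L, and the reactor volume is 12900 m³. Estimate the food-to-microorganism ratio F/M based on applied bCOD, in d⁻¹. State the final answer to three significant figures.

F/M ≈ 0.569 d⁻¹

F/M = applied load / biomass = Q·S₀/(V·X) = 42500 × 242 / (12900 × 1400) = 0.5695 d⁻¹.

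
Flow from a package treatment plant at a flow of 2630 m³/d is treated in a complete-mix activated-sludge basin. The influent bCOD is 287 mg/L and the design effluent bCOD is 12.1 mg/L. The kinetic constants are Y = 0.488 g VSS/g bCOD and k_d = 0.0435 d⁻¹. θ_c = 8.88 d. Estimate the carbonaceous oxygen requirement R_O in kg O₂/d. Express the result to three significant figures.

Observed yield with endogenous decay: Y_obs = Y / (1 + k_d·θ_c) = 0.488 / (1 + 0.0435 × 8.88) = 0.488 / 1.386 = 0.3520 g VSS/g bCOD.
ΔS = 287 − 12.1 = 274.9 mg/L, so the substrate removal rate is 2630 × 274.9/1000 = 723.0 kg bCOD/d.
P_X = Y_obs·Q·(S₀ − S) = 0.3520 × 723.0 = 254.5 kg VSS/d.
Carbonaceous O₂ demand = substrate oxidised − cell-mass equivalent = 723.0 − 1.42 × 254.5 = 361.6 kg O₂/d.

R_O ≈ 362 kg O₂/d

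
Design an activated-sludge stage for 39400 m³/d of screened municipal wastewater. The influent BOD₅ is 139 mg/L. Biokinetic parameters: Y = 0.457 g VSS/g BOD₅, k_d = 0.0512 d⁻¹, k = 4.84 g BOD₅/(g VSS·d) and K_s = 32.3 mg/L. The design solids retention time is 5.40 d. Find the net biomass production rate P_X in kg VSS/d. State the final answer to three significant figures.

P_X ≈ 1910 kg VSS/d

Effluent substrate depends only on kinetics and SRT: S = K_s(1 + k_d θ_c) / [θ_c(Yk − k_d) − 1] = 32.3 × (1 + 0.0512 × 5.40) / [5.40 × (0.457 × 4.84 − 0.0512) − 1] = 41.23 / 10.67 = 3.865 mg/L.
Y_obs = Y / (1 + k_d θ_c) = 0.457 / (1 + 0.0512 × 5.40) = 0.457 / 1.276 = 0.3580.
Substrate removed = Q·(S₀ − S) = 39400 m³/d × (139 − 3.86) g/m³ = 5.32×10^6 g/d = 5325 kg/d.
Net biomass production P_X = Y_obs × Q·(S₀ − S) = 0.3580 × 5325 = 1906 kg VSS/d.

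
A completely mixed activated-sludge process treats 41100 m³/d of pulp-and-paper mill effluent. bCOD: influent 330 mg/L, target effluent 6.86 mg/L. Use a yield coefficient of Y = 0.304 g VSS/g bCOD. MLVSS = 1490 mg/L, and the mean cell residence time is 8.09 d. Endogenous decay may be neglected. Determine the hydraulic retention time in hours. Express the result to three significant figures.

τ ≈ 12.8 h

Biomass mass balance (decay neglected): V·X = Y·Q·(S₀ − S)·θ_c, so V = 0.304 × 41100 × (330 − 6.86) × 8.09 / 1490 = 21921 m³.
Hydraulic retention time τ = V/Q = 21921 / 41100 = 0.5334 d = 12.80 h.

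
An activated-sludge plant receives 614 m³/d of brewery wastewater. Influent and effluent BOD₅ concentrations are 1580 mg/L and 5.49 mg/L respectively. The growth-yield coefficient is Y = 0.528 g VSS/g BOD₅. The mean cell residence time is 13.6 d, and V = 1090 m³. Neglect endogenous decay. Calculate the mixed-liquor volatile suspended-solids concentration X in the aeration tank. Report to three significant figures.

X = Y·Q·ΔS·θ_c / V = 0.528 × 614 × (1580 − 5.49) × 13.6 / 1090 = 6369 mg/L.

X ≈ 6370 mg/L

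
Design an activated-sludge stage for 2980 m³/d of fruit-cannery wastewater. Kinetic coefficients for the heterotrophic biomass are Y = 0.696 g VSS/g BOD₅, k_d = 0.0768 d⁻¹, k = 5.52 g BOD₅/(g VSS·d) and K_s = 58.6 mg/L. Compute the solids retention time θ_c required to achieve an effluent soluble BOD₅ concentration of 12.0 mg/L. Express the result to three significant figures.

At the target effluent, Y k S/(K_s+S) = 0.696×5.52×12.0/70.60 = 0.6530 d⁻¹.
1/θ_c = 0.6530 − 0.0768 = 0.5762 d⁻¹, so θ_c = 1.735 d.

θ_c ≈ 1.74 d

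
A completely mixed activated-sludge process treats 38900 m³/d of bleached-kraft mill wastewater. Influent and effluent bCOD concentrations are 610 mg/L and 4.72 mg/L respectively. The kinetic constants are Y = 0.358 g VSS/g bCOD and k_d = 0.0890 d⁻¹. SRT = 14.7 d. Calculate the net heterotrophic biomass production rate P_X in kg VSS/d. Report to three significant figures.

P_X ≈ 3650 kg VSS/d

The observed yield is Y_obs = Y/(1 + k_d·θ_c) = 0.358 / (1 + 0.0890 × 14.7) = 0.358 / 2.308 = 0.1551 g VSS per g bCOD removed.
Mass of bCOD removed per day: Q(S₀ − S) = 38900 × 605.3 g/m³ = 23545 kg/d.
Net biomass production P_X = Y_obs × Q·(S₀ − S) = 0.1551 × 23545 = 3652 kg VSS/d.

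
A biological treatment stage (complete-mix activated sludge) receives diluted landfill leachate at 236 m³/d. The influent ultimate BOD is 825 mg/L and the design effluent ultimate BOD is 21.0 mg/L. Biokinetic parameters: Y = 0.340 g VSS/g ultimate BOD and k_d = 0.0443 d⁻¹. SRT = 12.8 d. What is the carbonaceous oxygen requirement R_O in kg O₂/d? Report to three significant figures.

The observed yield is Y_obs = Y/(1 + k_d·θ_c) = 0.340 / (1 + 0.0443 × 12.8) = 0.340 / 1.567 = 0.2170 g VSS per g ultimate BOD removed.
Mass of ultimate BOD removed per day: Q(S₀ − S) = 236 × 804.0 g/m³ = 189.7 kg/d.
Biomass synthesised: P_X = Y_obs × 189.7 = 41.17 kg VSS/d.
R_O = Q·ΔS − 1.42 P_X = 189.7 − 58.46 = 131.3 kg O₂/d.

R_O ≈ 131 kg O₂/d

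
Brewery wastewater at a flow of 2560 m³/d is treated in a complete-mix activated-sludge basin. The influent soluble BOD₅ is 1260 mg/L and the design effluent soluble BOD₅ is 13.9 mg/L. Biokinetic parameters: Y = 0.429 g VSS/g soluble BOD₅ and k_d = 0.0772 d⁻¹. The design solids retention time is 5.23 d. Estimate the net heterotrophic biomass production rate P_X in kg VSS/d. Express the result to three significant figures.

P_X ≈ 975 kg VSS/d

The observed yield is Y_obs = Y/(1 + k_d·θ_c) = 0.429 / (1 + 0.0772 × 5.23) = 0.429 / 1.404 = 0.3056 g VSS per g soluble BOD₅ removed.
ΔS = 1260 − 13.9 = 1246 mg/L, so the substrate removal rate is 2560 × 1246/1000 = 3190 kg soluble BOD₅/d.
So the net sludge growth is P_X = 0.3056 × 3190 = 974.9 kg VSS/d.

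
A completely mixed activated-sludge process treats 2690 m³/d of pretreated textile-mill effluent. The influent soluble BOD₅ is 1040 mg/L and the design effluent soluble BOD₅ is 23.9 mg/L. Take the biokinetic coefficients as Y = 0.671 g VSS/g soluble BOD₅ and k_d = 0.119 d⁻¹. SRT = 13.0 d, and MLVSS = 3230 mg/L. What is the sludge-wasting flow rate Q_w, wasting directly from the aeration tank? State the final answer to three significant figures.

Steady-state biomass mass balance: V·X·(1 + k_d·θ_c) = Y·Q·(S₀ − S)·θ_c, so V = 0.671 × 2690 × (1040 − 23.9) × 13.0 / [3230 × (1 + 0.119 × 13.0)] = 2.38×10^7 / 8227 = 2898 m³.
Wasting from the aeration tank: Q_w = V / θ_c = 2898 / 13.0 = 222.9 m³/d.

Q_w ≈ 223 m³/d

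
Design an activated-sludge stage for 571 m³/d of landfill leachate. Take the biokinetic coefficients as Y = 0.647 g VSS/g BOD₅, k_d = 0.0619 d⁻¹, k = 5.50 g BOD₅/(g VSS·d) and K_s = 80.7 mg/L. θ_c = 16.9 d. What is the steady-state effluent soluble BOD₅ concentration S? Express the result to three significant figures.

S ≈ 2.84 mg/L

From the Monod/SRT balance for a CMAS, S = K_s·(1+k_d θ_c)/[θ_c·(Y k − k_d) − 1] = 80.7 × (1 + 0.0619 × 16.9) / [16.9 × (0.647 × 5.50 − 0.0619) − 1] = 165.1 / 58.09 = 2.842 mg/L.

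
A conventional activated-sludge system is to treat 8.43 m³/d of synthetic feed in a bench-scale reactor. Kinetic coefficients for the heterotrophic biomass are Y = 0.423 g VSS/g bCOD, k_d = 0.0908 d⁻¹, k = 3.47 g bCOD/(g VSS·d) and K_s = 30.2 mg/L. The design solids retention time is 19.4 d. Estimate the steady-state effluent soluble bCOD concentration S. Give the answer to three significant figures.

S ≈ 3.24 mg/L

From the Monod/SRT balance for a CMAS, S = K_s·(1+k_d θ_c)/[θ_c·(Y k − k_d) − 1] = 30.2 × (1 + 0.0908 × 19.4) / [19.4 × (0.423 × 3.47 − 0.0908) − 1] = 83.40 / 25.71 = 3.243 mg/L.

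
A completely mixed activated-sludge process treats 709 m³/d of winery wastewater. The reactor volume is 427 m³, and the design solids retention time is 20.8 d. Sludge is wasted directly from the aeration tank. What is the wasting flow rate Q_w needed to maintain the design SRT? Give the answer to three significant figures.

With mixed-liquor wasting, θ_c = V/Q_w, so Q_w = V/θ_c = 427.0/20.8 = 20.53 m³/d.

Q_w ≈ 20.5 m³/d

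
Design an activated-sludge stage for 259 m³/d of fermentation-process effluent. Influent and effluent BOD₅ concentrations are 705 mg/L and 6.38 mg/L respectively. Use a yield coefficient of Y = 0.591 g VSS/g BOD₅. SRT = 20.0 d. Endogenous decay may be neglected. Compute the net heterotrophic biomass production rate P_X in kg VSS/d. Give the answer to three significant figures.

Since k_d ≈ 0, Y_obs = Y = 0.591 g VSS/g BOD₅.
Q·(S₀ − S) = 259 × (705 − 6.38) × 10⁻³ = 180.9 kg/d removed.
So the net sludge growth is P_X = 0.5910 × 180.9 = 106.9 kg VSS/d.

P_X ≈ 107 kg VSS/d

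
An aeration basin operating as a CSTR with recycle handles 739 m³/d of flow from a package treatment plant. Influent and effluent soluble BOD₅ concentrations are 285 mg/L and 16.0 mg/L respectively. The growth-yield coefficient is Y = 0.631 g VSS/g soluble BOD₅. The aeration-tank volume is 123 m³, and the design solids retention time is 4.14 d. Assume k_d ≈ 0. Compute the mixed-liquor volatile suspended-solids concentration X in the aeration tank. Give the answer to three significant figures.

X ≈ 4220 mg/L

X = Y·Q·ΔS·θ_c / V = 0.631 × 739 × (285 − 16.0) × 4.14 / 123 = 4222 mg/L.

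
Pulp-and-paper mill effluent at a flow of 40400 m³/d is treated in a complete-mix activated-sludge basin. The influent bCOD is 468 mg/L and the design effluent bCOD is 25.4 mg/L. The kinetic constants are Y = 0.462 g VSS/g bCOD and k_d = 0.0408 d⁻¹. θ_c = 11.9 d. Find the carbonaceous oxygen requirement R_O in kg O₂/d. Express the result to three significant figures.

R_O ≈ 9980 kg O₂/d

Correct the yield for decay: Y_obs = Y/(1 + k_d θ_c) = 0.462 / (1 + 0.0408 × 11.9) = 0.462 / 1.486 = 0.3110.
ΔS = 468 − 25.4 = 442.6 mg/L, so the substrate removal rate is 40400 × 442.6/1000 = 17881 kg bCOD/d.
Net sludge production P_X = 0.3110 × 17881 = 5561 kg VSS/d.
Carbonaceous O₂ demand = substrate oxidised − cell-mass equivalent = 17881 − 1.42 × 5561 = 9984 kg O₂/d.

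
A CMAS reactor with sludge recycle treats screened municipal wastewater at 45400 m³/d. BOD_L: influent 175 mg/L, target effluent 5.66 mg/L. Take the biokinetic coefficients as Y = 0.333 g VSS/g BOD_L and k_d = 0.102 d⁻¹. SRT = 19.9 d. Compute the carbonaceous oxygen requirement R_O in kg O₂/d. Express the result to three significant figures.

R_O ≈ 6490 kg O₂/d

Observed yield with endogenous decay: Y_obs = Y / (1 + k_d·θ_c) = 0.333 / (1 + 0.102 × 19.9) = 0.333 / 3.030 = 0.1099 g VSS/g BOD_L.
ΔS = 175 − 5.66 = 169.3 mg/L, so the substrate removal rate is 45400 × 169.3/1000 = 7688 kg BOD_L/d.
P_X = Y_obs·Q·(S₀ − S) = 0.1099 × 7688 = 845.0 kg VSS/d.
R_O = Q·(S₀ − S) − 1.42·P_X = 7688 − 1.42 × 845.0 = 6488 kg O₂/d.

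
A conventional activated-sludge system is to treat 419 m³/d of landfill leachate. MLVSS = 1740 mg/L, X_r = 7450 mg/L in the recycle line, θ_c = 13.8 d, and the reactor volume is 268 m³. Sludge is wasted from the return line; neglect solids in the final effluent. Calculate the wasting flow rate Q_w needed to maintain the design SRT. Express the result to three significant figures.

Q_w = (V·X)/(θ_c X_r) = 268.0 × 1740 / (13.8 × 7450) = 4.536 m³/d.

Q_w ≈ 4.54 m³/d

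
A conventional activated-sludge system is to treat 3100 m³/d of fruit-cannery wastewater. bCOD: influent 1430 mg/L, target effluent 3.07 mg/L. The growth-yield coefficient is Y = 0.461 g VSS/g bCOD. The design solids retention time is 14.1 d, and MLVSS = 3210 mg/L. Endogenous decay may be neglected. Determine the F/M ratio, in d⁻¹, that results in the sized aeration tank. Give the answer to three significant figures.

F/M ≈ 0.154 d⁻¹

With k_d = 0 the design equation reduces to V = Y Q (S₀−S) θ_c / X = 0.461 × 3100 × (1430 − 3.07) × 14.1 / 3210 = 8957 m³.
Food-to-microorganism ratio F/M = Q S₀ / (V X) = 3100 × 1430 / (8957 × 3210) = 0.1542 d⁻¹.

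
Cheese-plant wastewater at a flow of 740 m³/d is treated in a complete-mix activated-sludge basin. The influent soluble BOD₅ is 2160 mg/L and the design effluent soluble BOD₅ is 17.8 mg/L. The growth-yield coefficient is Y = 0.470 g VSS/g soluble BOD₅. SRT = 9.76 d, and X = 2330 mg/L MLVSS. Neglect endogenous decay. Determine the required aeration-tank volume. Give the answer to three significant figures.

V·X = Y·Q·ΔS·θ_c gives V = 0.470 × 740 × (2160 − 17.8) × 9.76 / 2330 = 3121 m³.

V ≈ 3120 m³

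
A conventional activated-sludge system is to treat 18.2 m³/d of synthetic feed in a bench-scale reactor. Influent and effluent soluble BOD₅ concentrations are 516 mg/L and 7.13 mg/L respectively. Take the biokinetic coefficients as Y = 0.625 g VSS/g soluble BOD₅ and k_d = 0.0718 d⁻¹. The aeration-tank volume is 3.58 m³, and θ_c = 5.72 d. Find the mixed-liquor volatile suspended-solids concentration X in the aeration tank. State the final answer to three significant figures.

X ≈ 6560 mg/L

Solving the biomass balance for X: X = Y Q (S₀−S) θ_c / [V (1+k_d θ_c)] = 0.625 × 18.2 × (516 − 7.13) × 5.72 / [3.58 × (1 + 0.0718 × 5.72)] = 6556 mg/L.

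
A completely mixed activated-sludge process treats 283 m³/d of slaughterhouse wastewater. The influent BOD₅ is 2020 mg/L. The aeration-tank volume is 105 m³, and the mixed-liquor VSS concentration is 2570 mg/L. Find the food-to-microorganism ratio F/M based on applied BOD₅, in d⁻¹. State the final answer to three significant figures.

F/M = applied load / biomass = Q·S₀/(V·X) = 283 × 2020 / (105.0 × 2570) = 2.118 d⁻¹.

F/M ≈ 2.12 d⁻¹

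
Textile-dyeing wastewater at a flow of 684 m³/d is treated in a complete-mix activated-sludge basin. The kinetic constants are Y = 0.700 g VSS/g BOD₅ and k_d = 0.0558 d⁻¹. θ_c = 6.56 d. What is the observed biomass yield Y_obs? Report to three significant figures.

The observed yield is Y_obs = Y/(1 + k_d·θ_c) = 0.700 / (1 + 0.0558 × 6.56) = 0.700 / 1.366 = 0.5124 g VSS per g BOD₅ removed.

Y_obs ≈ 0.512 g VSS/g BOD₅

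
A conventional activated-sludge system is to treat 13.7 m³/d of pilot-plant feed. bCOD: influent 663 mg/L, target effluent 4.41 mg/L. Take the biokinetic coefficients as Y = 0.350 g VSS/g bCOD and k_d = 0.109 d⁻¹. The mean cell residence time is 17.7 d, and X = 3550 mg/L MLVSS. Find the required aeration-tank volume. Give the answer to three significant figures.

V ≈ 5.38 m³

From the SRT design equation V = Y Q (S₀−S) θ_c / [X (1 + k_d θ_c)] = 0.350 × 13.7 × (663 − 4.41) × 17.7 / [3550 × (1 + 0.109 × 17.7)] = 5.59×10^4 / 10399 = 5.375 m³.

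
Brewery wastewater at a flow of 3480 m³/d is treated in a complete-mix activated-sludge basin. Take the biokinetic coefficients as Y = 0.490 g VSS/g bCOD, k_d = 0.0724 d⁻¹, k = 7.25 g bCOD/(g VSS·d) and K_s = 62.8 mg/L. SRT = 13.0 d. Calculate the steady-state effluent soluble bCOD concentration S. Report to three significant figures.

For a completely mixed reactor with recycle the Lawrence–McCarty relation gives S = K_s·(1 + k_d·θ_c) / [θ_c·(Y·k − k_d) − 1] = 62.8 × (1 + 0.0724 × 13.0) / [13.0 × (0.490 × 7.25 − 0.0724) − 1] = 121.9 / 44.24 = 2.756 mg/L.

S ≈ 2.76 mg/L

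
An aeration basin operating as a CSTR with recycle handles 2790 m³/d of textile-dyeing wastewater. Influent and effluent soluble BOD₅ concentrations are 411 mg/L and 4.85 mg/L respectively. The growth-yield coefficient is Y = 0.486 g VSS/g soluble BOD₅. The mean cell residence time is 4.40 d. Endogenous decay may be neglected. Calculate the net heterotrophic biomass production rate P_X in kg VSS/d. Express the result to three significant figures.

P_X ≈ 551 kg VSS/d

Since k_d ≈ 0, Y_obs = Y = 0.486 g VSS/g soluble BOD₅.
Substrate removed = Q·(S₀ − S) = 2790 m³/d × (411 − 4.85) g/m³ = 1.13×10^6 g/d = 1133 kg/d.
So the net sludge growth is P_X = 0.4860 × 1133 = 550.7 kg VSS/d.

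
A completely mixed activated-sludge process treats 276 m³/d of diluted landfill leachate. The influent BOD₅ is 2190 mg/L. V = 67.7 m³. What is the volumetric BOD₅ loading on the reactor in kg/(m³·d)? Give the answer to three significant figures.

L_v ≈ 8.93 kg BOD₅/(m³·d)

Applied BOD₅ load per unit volume = Q·S₀/V = (276 × 2190/1000)/67.70 = 8.928 kg BOD₅·m⁻³·d⁻¹.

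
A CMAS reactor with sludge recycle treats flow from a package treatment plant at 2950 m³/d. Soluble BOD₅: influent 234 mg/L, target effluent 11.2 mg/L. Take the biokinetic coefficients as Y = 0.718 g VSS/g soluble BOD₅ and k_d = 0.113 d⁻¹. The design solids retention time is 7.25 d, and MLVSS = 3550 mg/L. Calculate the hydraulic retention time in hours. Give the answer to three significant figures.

τ ≈ 4.31 h

Steady-state biomass mass balance: V·X·(1 + k_d·θ_c) = Y·Q·(S₀ − S)·θ_c, so V = 0.718 × 2950 × (234 − 11.2) × 7.25 / [3550 × (1 + 0.113 × 7.25)] = 3.42×10^6 / 6458 = 529.8 m³.
HRT = V/Q = 529.8 m³ / 2950 m³·d⁻¹ = 0.1796 d × 24 = 4.310 h.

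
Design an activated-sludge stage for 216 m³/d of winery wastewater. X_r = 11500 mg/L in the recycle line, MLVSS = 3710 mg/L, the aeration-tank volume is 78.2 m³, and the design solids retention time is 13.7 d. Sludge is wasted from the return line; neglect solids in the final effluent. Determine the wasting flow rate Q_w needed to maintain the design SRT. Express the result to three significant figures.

Wasting from the return line (neglecting effluent solids): Q_w = V·X / (θ_c·X_r) = 78.20 × 3710 / (13.7 × 11500) = 1.841 m³/d.

Q_w ≈ 1.84 m³/d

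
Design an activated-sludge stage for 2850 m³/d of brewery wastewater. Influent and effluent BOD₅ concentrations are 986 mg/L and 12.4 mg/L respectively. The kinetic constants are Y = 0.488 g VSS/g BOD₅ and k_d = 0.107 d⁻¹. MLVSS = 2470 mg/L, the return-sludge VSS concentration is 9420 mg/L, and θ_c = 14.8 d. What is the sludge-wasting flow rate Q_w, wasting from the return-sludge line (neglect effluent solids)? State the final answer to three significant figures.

Rearranging the biomass balance for a CMAS with decay, V = Y·Q·ΔS·θ_c / [X·(1+k_d θ_c)] = 0.488 × 2850 × (986 − 12.4) × 14.8 / [2470 × (1 + 0.107 × 14.8)] = 2×10^7 / 6381 = 3140 m³.
Wasting from the return line (neglecting effluent solids): Q_w = V·X / (θ_c·X_r) = 3140 × 2470 / (14.8 × 9420) = 55.64 m³/d.

Q_w ≈ 55.6 m³/d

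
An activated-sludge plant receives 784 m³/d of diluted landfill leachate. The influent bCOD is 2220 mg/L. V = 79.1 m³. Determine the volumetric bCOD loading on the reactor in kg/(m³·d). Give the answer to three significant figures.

L_v ≈ 22.0 kg bCOD/(m³·d)

Volumetric loading L_v = Q·S₀ / V = 784 × 2220 g/m³ / 79.10 m³ = 22004 g/(m³·d) = 22.00 kg bCOD/(m³·d).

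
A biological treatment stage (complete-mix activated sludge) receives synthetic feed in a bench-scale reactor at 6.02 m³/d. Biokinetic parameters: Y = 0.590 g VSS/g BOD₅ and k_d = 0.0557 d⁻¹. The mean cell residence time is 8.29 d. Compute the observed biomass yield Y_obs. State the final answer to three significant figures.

Y_obs ≈ 0.404 g VSS/g BOD₅

Correct the yield for decay: Y_obs = Y/(1 + k_d θ_c) = 0.590 / (1 + 0.0557 × 8.29) = 0.590 / 1.462 = 0.4036.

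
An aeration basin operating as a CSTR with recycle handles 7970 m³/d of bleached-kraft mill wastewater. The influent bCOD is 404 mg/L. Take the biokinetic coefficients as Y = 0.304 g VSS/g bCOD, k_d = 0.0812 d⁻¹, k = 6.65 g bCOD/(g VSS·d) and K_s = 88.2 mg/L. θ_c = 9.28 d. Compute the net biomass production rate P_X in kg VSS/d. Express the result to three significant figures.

Effluent substrate depends only on kinetics and SRT: S = K_s(1 + k_d θ_c) / [θ_c(Yk − k_d) − 1] = 88.2 × (1 + 0.0812 × 9.28) / [9.28 × (0.304 × 6.65 − 0.0812) − 1] = 154.7 / 17.01 = 9.094 mg/L.
The observed yield is Y_obs = Y/(1 + k_d·θ_c) = 0.304 / (1 + 0.0812 × 9.28) = 0.304 / 1.754 = 0.1734 g VSS per g bCOD removed.
Mass of bCOD removed per day: Q(S₀ − S) = 7970 × 394.9 g/m³ = 3147 kg/d.
Biomass produced: P_X = Y_obs·Q·ΔS = 0.1734 × 3147 ≈ 545.7 kg VSS/d.

P_X ≈ 546 kg VSS/d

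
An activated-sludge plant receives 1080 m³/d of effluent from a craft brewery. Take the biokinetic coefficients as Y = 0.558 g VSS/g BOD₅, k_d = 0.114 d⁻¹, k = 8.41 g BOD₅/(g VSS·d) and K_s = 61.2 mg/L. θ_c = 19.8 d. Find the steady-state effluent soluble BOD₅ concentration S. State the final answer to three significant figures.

S ≈ 2.22 mg/L

For a completely mixed reactor with recycle the Lawrence–McCarty relation gives S = K_s·(1 + k_d·θ_c) / [θ_c·(Y·k − k_d) − 1] = 61.2 × (1 + 0.114 × 19.8) / [19.8 × (0.558 × 8.41 − 0.114) − 1] = 199.3 / 89.66 = 2.223 mg/L.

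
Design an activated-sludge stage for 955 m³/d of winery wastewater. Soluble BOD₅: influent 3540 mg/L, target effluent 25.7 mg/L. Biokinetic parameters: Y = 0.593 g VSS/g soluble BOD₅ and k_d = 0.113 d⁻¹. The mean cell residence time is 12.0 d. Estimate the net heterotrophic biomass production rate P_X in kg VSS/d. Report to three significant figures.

P_X ≈ 845 kg VSS/d

The observed yield is Y_obs = Y/(1 + k_d·θ_c) = 0.593 / (1 + 0.113 × 12.0) = 0.593 / 2.356 = 0.2517 g VSS per g soluble BOD₅ removed.
Q·(S₀ − S) = 955 × (3540 − 25.7) × 10⁻³ = 3356 kg/d removed.
P_X = Y_obs · Q(S₀ − S) = 0.2517 × 3356 = 844.7 kg VSS/d.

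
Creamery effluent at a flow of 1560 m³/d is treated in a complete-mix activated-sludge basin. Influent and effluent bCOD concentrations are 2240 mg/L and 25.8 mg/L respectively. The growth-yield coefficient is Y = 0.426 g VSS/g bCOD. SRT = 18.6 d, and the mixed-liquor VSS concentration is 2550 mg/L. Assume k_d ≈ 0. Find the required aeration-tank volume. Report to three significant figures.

V ≈ 10700 m³

With k_d = 0 the design equation reduces to V = Y Q (S₀−S) θ_c / X = 0.426 × 1560 × (2240 − 25.8) × 18.6 / 2550 = 10733 m³.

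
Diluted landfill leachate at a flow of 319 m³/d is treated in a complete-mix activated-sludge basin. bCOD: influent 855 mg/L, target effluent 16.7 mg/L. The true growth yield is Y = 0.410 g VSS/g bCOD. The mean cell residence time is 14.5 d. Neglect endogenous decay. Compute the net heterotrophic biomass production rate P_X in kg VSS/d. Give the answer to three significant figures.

No decay correction is needed, so Y_obs = Y = 0.410.
Mass of bCOD removed per day: Q(S₀ − S) = 319 × 838.3 g/m³ = 267.4 kg/d.
So the net sludge growth is P_X = 0.4100 × 267.4 = 109.6 kg VSS/d.

P_X ≈ 110 kg VSS/d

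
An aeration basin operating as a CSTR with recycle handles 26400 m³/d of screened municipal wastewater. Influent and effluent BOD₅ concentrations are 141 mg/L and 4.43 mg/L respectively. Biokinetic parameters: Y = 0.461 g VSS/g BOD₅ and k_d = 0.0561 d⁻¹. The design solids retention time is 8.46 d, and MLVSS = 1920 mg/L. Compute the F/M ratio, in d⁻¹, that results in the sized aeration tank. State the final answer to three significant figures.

From the SRT design equation V = Y Q (S₀−S) θ_c / [X (1 + k_d θ_c)] = 0.461 × 26400 × (141 − 4.43) × 8.46 / [1920 × (1 + 0.0561 × 8.46)] = 1.41×10^7 / 2831 = 4967 m³.
F/M = applied load / biomass = Q·S₀/(V·X) = 26400 × 141 / (4967 × 1920) = 0.3904 d⁻¹.

F/M ≈ 0.390 d⁻¹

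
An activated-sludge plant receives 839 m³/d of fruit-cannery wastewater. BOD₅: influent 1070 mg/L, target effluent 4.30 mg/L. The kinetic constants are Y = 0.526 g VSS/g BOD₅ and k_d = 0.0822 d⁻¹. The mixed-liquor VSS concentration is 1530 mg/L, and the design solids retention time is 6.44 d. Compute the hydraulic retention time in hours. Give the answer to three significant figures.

τ ≈ 37.0 h

Steady-state biomass mass balance: V·X·(1 + k_d·θ_c) = Y·Q·(S₀ − S)·θ_c, so V = 0.526 × 839 × (1070 − 4.30) × 6.44 / [1530 × (1 + 0.0822 × 6.44)] = 3.03×10^6 / 2340 = 1294 m³.
τ = V/Q = 1294/839 = 1.543 d, or 37.03 h.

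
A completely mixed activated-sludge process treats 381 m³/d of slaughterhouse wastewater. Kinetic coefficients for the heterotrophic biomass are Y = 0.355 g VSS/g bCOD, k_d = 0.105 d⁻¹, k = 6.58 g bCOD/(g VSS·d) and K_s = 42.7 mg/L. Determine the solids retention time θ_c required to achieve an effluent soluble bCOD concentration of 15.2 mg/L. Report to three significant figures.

From 1/θ_c = Y·k·S/(K_s + S) − k_d: Y·k·S/(K_s+S) = 0.355 × 6.58 × 15.2 / (42.7 + 15.2) = 0.6132 d⁻¹.
Then 1/θ_c = μ − k_d = 0.6132 − 0.105 = 0.5082 d⁻¹, giving θ_c = 1.968 d.

θ_c ≈ 1.97 d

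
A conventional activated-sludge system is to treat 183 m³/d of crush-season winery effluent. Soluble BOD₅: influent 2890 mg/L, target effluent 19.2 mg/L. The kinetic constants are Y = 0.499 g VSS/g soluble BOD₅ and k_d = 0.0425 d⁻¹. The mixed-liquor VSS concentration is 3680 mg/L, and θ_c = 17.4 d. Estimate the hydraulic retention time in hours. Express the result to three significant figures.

τ ≈ 93.5 h

Rearranging the biomass balance for a CMAS with decay, V = Y·Q·ΔS·θ_c / [X·(1+k_d θ_c)] = 0.499 × 183 × (2890 − 19.2) × 17.4 / [3680 × (1 + 0.0425 × 17.4)] = 4.56×10^6 / 6401 = 712.6 m³.
Hydraulic retention time τ = V/Q = 712.6 / 183 = 3.894 d = 93.45 h.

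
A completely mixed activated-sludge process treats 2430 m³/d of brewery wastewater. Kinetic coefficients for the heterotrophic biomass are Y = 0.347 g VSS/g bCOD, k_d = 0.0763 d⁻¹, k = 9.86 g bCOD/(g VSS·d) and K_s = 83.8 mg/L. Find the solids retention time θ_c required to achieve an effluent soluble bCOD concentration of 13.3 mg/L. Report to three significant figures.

At the target effluent, Y k S/(K_s+S) = 0.347×9.86×13.3/97.10 = 0.4686 d⁻¹.
θ_c = 1/(μ − k_d) = 1/(0.4686 − 0.0763) = 1/0.3923 = 2.549 d.

θ_c ≈ 2.55 d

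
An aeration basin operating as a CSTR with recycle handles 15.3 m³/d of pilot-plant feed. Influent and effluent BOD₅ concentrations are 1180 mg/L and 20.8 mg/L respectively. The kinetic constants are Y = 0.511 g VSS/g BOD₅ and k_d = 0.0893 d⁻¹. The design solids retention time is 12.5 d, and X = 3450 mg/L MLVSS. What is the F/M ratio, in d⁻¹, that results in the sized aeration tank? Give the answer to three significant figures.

Rearranging the biomass balance for a CMAS with decay, V = Y·Q·ΔS·θ_c / [X·(1+k_d θ_c)] = 0.511 × 15.3 × (1180 − 20.8) × 12.5 / [3450 × (1 + 0.0893 × 12.5)] = 1.13×10^5 / 7301 = 15.52 m³.
F/M = applied load / biomass = Q·S₀/(V·X) = 15.3 × 1180 / (15.52 × 3450) = 0.3373 d⁻¹.

F/M ≈ 0.337 d⁻¹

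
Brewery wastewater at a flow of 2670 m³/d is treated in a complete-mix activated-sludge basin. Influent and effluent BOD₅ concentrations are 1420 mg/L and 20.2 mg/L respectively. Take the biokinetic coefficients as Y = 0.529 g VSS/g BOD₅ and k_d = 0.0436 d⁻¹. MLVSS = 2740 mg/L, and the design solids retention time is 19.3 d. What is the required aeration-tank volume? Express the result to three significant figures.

Rearranging the biomass balance for a CMAS with decay, V = Y·Q·ΔS·θ_c / [X·(1+k_d θ_c)] = 0.529 × 2670 × (1420 − 20.2) × 19.3 / [2740 × (1 + 0.0436 × 19.3)] = 3.82×10^7 / 5046 = 7563 m³.

V ≈ 7560 m³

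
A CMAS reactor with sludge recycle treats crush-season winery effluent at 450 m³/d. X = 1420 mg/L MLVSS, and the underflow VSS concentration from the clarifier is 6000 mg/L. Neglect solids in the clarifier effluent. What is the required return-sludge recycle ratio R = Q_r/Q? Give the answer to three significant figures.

Mass balance around the secondary clarifier (neglecting effluent solids): R = X / (X_r − X) = 1420 / (6000 − 1420) = 0.3100.

R ≈ 0.310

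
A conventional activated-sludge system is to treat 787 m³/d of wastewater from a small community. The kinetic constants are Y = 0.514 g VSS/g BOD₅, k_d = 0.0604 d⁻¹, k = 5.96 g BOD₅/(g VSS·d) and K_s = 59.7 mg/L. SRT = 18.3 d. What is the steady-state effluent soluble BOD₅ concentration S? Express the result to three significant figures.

From the Monod/SRT balance for a CMAS, S = K_s·(1+k_d θ_c)/[θ_c·(Y k − k_d) − 1] = 59.7 × (1 + 0.0604 × 18.3) / [18.3 × (0.514 × 5.96 − 0.0604) − 1] = 125.7 / 53.96 = 2.329 mg/L.

S ≈ 2.33 mg/L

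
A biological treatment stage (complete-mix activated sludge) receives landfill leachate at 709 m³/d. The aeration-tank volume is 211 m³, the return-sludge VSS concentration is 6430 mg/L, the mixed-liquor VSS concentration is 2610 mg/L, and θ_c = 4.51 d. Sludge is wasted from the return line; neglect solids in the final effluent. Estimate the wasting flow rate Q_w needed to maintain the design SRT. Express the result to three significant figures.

Q_w = (V·X)/(θ_c X_r) = 211.0 × 2610 / (4.51 × 6430) = 18.99 m³/d.

Q_w ≈ 19.0 m³/d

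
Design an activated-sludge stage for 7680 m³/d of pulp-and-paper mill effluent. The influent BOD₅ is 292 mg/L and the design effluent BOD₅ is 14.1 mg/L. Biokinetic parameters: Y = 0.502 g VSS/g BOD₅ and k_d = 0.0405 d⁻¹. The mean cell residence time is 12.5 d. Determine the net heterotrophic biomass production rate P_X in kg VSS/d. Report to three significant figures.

Observed yield with endogenous decay: Y_obs = Y / (1 + k_d·θ_c) = 0.502 / (1 + 0.0405 × 12.5) = 0.502 / 1.506 = 0.3333 g VSS/g BOD₅.
Substrate removed = Q·(S₀ − S) = 7680 m³/d × (292 − 14.1) g/m³ = 2.13×10^6 g/d = 2134 kg/d.
P_X = Y_obs · Q(S₀ − S) = 0.3333 × 2134 = 711.3 kg VSS/d.

P_X ≈ 711 kg VSS/d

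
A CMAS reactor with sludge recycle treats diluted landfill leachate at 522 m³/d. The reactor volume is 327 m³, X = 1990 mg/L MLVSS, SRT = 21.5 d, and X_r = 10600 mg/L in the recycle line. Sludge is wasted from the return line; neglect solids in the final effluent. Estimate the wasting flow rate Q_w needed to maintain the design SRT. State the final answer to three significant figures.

θ_c = V·X/(Q_w·X_r) when wasting from the recycle, so Q_w = V·X/(θ_c·X_r) = 327.0 × 1990 / (21.5 × 10600) = 2.855 m³/d.

Q_w ≈ 2.86 m³/d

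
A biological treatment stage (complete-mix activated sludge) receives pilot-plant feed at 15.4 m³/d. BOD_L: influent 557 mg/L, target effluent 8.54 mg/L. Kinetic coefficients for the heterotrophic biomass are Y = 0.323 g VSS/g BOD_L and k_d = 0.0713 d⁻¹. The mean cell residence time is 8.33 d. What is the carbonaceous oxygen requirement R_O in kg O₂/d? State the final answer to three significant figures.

R_O ≈ 6.02 kg O₂/d

Observed yield with endogenous decay: Y_obs = Y / (1 + k_d·θ_c) = 0.323 / (1 + 0.0713 × 8.33) = 0.323 / 1.594 = 0.2026 g VSS/g BOD_L.
ΔS = 557 − 8.54 = 548.5 mg/L, so the substrate removal rate is 15.4 × 548.5/1000 = 8.446 kg BOD_L/d.
Net sludge production P_X = 0.2026 × 8.446 = 1.712 kg VSS/d.
R_O = Q·ΔS − 1.42 P_X = 8.446 − 2.430 = 6.016 kg O₂/d.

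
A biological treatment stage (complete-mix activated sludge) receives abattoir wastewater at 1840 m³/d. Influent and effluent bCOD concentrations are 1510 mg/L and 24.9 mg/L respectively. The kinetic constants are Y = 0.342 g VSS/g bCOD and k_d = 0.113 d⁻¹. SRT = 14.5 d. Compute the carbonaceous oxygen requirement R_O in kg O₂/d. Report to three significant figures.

R_O ≈ 2230 kg O₂/d

Correct the yield for decay: Y_obs = Y/(1 + k_d θ_c) = 0.342 / (1 + 0.113 × 14.5) = 0.342 / 2.639 = 0.1296.
Substrate removed = Q·(S₀ − S) = 1840 m³/d × (1510 − 24.9) g/m³ = 2.73×10^6 g/d = 2733 kg/d.
Biomass synthesised: P_X = Y_obs × 2733 = 354.2 kg VSS/d.
Carbonaceous O₂ demand = substrate oxidised − cell-mass equivalent = 2733 − 1.42 × 354.2 = 2230 kg O₂/d.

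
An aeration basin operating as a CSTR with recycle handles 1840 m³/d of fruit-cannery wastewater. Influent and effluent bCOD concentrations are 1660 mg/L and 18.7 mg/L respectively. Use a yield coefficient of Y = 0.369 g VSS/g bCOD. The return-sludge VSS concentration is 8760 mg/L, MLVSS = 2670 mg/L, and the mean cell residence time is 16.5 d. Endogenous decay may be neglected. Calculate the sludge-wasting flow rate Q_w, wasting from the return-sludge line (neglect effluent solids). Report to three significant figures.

With k_d = 0 the design equation reduces to V = Y Q (S₀−S) θ_c / X = 0.369 × 1840 × (1660 − 18.7) × 16.5 / 2670 = 6887 m³.
Q_w = (V·X)/(θ_c X_r) = 6887 × 2670 / (16.5 × 8760) = 127.2 m³/d.

Q_w ≈ 127 m³/d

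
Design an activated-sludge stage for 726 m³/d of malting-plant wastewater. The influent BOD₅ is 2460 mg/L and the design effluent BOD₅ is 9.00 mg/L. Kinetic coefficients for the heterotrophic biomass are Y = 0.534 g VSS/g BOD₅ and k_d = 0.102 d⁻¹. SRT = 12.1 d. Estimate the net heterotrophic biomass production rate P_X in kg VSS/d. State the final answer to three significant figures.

Y_obs = Y / (1 + k_d θ_c) = 0.534 / (1 + 0.102 × 12.1) = 0.534 / 2.234 = 0.2390.
Q·(S₀ − S) = 726 × (2460 − 9.00) × 10⁻³ = 1779 kg/d removed.
P_X = Y_obs · Q(S₀ − S) = 0.2390 × 1779 = 425.3 kg VSS/d.

P_X ≈ 425 kg VSS/d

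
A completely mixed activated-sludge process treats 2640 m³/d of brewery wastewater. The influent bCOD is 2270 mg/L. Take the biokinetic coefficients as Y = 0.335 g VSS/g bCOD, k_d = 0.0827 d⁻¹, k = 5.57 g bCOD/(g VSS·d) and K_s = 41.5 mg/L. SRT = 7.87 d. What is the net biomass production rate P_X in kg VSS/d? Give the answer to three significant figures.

P_X ≈ 1210 kg VSS/d

For a completely mixed reactor with recycle the Lawrence–McCarty relation gives S = K_s·(1 + k_d·θ_c) / [θ_c·(Y·k − k_d) − 1] = 41.5 × (1 + 0.0827 × 7.87) / [7.87 × (0.335 × 5.57 − 0.0827) − 1] = 68.51 / 13.03 = 5.256 mg/L.
The observed yield is Y_obs = Y/(1 + k_d·θ_c) = 0.335 / (1 + 0.0827 × 7.87) = 0.335 / 1.651 = 0.2029 g VSS per g bCOD removed.
Q·(S₀ − S) = 2640 × (2270 − 5.26) × 10⁻³ = 5979 kg/d removed.
P_X = Y_obs · Q(S₀ − S) = 0.2029 × 5979 = 1213 kg VSS/d.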